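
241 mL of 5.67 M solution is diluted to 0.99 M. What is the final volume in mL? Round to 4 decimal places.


Dilution: M1*V1 = M2*V2, solve for V2.
V2 = M1*V1 / M2
V2 = 5.67 * 241 / 0.99
V2 = 1366.47 / 0.99
V2 = 1380.27272727 mL, rounded to 4 dp:

1380.2727 mL


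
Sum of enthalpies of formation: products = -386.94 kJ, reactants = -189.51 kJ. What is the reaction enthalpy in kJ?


dH_rxn = sum(dH_f products) - sum(dH_f reactants)
dH_rxn = -386.94 - (-189.51)
dH_rxn = -197.43 kJ:

-197.43 kJ


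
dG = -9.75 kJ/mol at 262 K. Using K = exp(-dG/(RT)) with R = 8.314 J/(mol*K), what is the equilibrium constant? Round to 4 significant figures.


dG is in kJ/mol; multiply by 1000 to match R in J/(mol*K).
RT = 8.314 * 262 = 2178.268 J/mol
exponent = -dG*1000 / (RT) = -(-9.75*1000) / 2178.268 = 4.47603325
K = exp(4.47603325)
K = 87.885361, rounded to 4 significant figures:

87.89


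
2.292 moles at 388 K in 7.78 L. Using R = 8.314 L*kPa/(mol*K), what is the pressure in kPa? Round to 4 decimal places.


PV = nRT, solve for P = nRT / V.
nRT = 2.292 * 8.314 * 388 = 7393.6069
P = 7393.6069 / 7.78
P = 950.33507712 kPa, rounded to 4 dp:

950.3351 kPa


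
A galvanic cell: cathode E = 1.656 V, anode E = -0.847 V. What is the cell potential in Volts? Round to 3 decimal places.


Standard cell potential: E_cell = E_cathode - E_anode.
E_cell = 1.656 - (-0.847)
E_cell = 2.503 V, rounded to 3 dp:

2.503 V


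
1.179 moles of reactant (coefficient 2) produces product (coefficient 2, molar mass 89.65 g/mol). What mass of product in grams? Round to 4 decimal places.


Use the coefficient ratio to convert reactant moles to product moles, then multiply by the product's molar mass.
moles_P = moles_R * (coeff_P / coeff_R) = 1.179 * (2/2) = 1.179
mass_P = moles_P * M_P = 1.179 * 89.65
mass_P = 105.69735 g, rounded to 4 dp:

105.6974 g


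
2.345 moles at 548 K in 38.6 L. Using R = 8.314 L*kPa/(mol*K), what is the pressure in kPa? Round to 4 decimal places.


PV = nRT, solve for P = nRT / V.
nRT = 2.345 * 8.314 * 548 = 10683.9888
P = 10683.9888 / 38.6
P = 276.78727461 kPa, rounded to 4 dp:

276.7873 kPa


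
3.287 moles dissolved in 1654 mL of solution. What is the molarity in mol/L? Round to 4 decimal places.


Convert volume to liters: V_L = V_mL / 1000.
V_L = 1654 / 1000 = 1.654 L
M = n / V_L = 3.287 / 1.654
M = 1.98730351 mol/L, rounded to 4 dp:

1.9873 mol/L


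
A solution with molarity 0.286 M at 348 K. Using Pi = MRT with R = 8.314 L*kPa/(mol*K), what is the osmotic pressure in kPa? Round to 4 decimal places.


Osmotic pressure (van't Hoff): Pi = M*R*T.
RT = 8.314 * 348 = 2893.272
Pi = 0.286 * 2893.272
Pi = 827.475792 kPa, rounded to 4 dp:

827.4758 kPa


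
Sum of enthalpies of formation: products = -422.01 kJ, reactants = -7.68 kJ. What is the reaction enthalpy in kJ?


dH_rxn = sum(dH_f products) - sum(dH_f reactants)
dH_rxn = -422.01 - (-7.68)
dH_rxn = -414.33 kJ:

-414.33 kJ


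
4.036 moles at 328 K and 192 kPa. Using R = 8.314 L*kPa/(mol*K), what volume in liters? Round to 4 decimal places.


PV = nRT, solve for V = nRT / P.
nRT = 4.036 * 8.314 * 328 = 11006.1397
V = 11006.1397 / 192
V = 57.32364427 L, rounded to 4 dp:

57.3236 L


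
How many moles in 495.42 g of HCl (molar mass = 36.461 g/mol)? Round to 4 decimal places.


n = mass / M
n = 495.42 / 36.461
n = 13.58766902 mol, rounded to 4 dp:

13.5877 mol


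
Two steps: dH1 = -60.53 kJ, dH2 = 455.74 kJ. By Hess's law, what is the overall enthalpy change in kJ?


Hess's law: enthalpy is a state function, so add the step enthalpies.
dH_total = dH1 + dH2 = -60.53 + (455.74)
dH_total = 395.21 kJ:

395.21 kJ


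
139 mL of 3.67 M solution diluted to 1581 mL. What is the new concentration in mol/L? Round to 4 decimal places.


Dilution: M1*V1 = M2*V2, solve for M2.
M2 = M1*V1 / V2
M2 = 3.67 * 139 / 1581
M2 = 510.13 / 1581
M2 = 0.32266287 mol/L, rounded to 4 dp:

0.3227 mol/L


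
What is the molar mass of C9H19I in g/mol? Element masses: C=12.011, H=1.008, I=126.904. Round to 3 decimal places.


M = sum(count * atomic_mass) over atoms.
M = 9*12.011 + 19*1.008 + 1*126.904
M = 108.099 + 19.152 + 126.904
M = 254.155 g/mol, rounded to 3 dp:

254.155 g/mol


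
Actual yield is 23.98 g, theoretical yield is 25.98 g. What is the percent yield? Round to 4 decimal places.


% yield = 100 * actual / theoretical
% yield = 100 * 23.98 / 25.98
% yield = 92.30177059 %, rounded to 4 dp:

92.3018 %


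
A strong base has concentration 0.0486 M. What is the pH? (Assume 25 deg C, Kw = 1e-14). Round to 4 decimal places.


A strong base dissociates completely, so [OH-] equals the given concentration.
pOH = -log10([OH-]) = -log10(0.0486) = 1.313364
pH = 14 - pOH = 14 - 1.313364
pH = 12.686636, rounded to 4 dp:

12.6866


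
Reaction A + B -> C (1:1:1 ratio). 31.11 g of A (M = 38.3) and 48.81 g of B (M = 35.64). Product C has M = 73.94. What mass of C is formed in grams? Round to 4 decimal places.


Find moles of each reactant; the smaller value is the limiting reagent in a 1:1:1 reaction, so moles_C equals moles of the limiter.
n_A = mass_A / M_A = 31.11 / 38.3 = 0.812272 mol
n_B = mass_B / M_B = 48.81 / 35.64 = 1.369529 mol
Limiting reagent: A (smaller), n_limiting = 0.812272 mol
mass_C = n_limiting * M_C = 0.812272 * 73.94
mass_C = 60.05939168 g, rounded to 4 dp:

60.0594 g


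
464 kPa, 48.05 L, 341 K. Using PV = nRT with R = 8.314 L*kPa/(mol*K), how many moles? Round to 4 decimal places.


PV = nRT, solve for n = PV / (RT).
PV = 464 * 48.05 = 22295.2
RT = 8.314 * 341 = 2835.074
n = 22295.2 / 2835.074
n = 7.86406281 mol, rounded to 4 dp:

7.8641 mol


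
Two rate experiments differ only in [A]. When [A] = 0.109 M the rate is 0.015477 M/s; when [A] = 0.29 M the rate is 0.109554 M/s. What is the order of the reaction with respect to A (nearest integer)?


Rate is proportional to [A]^n, so rate2/rate1 = ([A]2/[A]1)^n. Take logs to solve for n.
rate2/rate1 = 0.109554 / 0.015477 = 7.0785
[A]2/[A]1 = 0.29 / 0.109 = 2.6606
n = ln(7.0785) / ln(2.6606) = 2.0
Nearest integer order:

2


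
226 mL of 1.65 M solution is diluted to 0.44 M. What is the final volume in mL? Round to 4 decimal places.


Dilution: M1*V1 = M2*V2, solve for V2.
V2 = M1*V1 / M2
V2 = 1.65 * 226 / 0.44
V2 = 372.9 / 0.44
V2 = 847.5 mL, rounded to 4 dp:

847.5000 mL


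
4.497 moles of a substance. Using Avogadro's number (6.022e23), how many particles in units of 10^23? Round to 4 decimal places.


N = n * NA, then divide by 1e23 for the requested units.
N / 1e23 = n * 6.022
N / 1e23 = 4.497 * 6.022
N / 1e23 = 27.080934, rounded to 4 dp:

27.0809


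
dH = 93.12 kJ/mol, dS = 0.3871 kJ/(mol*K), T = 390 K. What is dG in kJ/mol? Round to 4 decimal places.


Gibbs: dG = dH - T*dS (consistent units, dS already in kJ/(mol*K)).
T*dS = 390 * 0.3871 = 150.969
dG = 93.12 - (150.969)
dG = -57.849 kJ/mol, rounded to 4 dp:

-57.8490 kJ/mol


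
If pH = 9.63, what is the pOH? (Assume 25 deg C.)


At 25 deg C, pH + pOH = 14.
pOH = 14 - pH = 14 - 9.63
pOH = 4.37:

4.37


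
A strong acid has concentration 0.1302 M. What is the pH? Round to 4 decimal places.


A strong acid dissociates completely, so [H+] equals the given concentration.
pH = -log10([H+]) = -log10(0.1302)
pH = 0.88538902, rounded to 4 dp:

0.8854


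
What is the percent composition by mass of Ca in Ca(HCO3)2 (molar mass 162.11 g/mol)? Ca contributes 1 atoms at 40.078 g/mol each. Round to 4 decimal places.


pct = 100 * (n_elem * M_elem) / M_total
mass_contribution = 1 * 40.078 = 40.078 g/mol
pct = 100 * 40.078 / 162.11
pct = 24.72271914 %, rounded to 4 dp:

24.7227 %


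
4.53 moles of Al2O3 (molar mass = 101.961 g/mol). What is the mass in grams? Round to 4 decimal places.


mass = n * M
mass = 4.53 * 101.961
mass = 461.88333 g, rounded to 4 dp:

461.8833 g


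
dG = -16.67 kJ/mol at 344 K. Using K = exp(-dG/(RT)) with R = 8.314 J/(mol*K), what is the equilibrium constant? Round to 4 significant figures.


dG is in kJ/mol; multiply by 1000 to match R in J/(mol*K).
RT = 8.314 * 344 = 2860.016 J/mol
exponent = -dG*1000 / (RT) = -(-16.67*1000) / 2860.016 = 5.82863872
K = exp(5.82863872)
K = 339.89567, rounded to 4 significant figures:

339.9


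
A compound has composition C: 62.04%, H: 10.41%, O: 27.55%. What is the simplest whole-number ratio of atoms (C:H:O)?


Assume 100 g of compound, divide each mass% by atomic mass to get moles, then normalize by the smallest to get a raw atom ratio.
Moles per 100 g: C: 62.04/12.011 = 5.1653, H: 10.41/1.008 = 10.3274, O: 27.55/15.999 = 1.722
Raw ratio (divide by min = 1.722): C: 3.0, H: 5.997, O: 1.0
Multiply by 1 to clear fractions: C: 3.0 ~= 3, H: 5.997 ~= 6, O: 1.0 ~= 1
Reduce by GCD to get the simplest whole-number ratio:

3:6:1


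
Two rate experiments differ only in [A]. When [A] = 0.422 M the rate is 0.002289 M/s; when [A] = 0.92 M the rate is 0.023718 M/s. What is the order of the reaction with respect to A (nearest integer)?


Rate is proportional to [A]^n, so rate2/rate1 = ([A]2/[A]1)^n. Take logs to solve for n.
rate2/rate1 = 0.023718 / 0.002289 = 10.3617
[A]2/[A]1 = 0.92 / 0.422 = 2.1801
n = ln(10.3617) / ln(2.1801) = 3.0
Nearest integer order:

3


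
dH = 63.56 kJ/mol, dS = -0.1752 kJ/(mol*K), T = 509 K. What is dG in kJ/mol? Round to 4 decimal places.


Gibbs: dG = dH - T*dS (consistent units, dS already in kJ/(mol*K)).
T*dS = 509 * -0.1752 = -89.1768
dG = 63.56 - (-89.1768)
dG = 152.7368 kJ/mol, rounded to 4 dp:

152.7368 kJ/mol


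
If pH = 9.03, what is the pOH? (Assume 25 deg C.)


At 25 deg C, pH + pOH = 14.
pOH = 14 - pH = 14 - 9.03
pOH = 4.97:

4.97


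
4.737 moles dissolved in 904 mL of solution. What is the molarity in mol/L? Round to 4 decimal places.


Convert volume to liters: V_L = V_mL / 1000.
V_L = 904 / 1000 = 0.904 L
M = n / V_L = 4.737 / 0.904
M = 5.24004425 mol/L, rounded to 4 dp:

5.2400 mol/L


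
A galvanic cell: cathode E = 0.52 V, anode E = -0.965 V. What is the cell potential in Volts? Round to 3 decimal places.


Standard cell potential: E_cell = E_cathode - E_anode.
E_cell = 0.52 - (-0.965)
E_cell = 1.485 V, rounded to 3 dp:

1.485 V


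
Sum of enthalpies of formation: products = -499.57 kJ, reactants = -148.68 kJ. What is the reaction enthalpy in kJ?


dH_rxn = sum(dH_f products) - sum(dH_f reactants)
dH_rxn = -499.57 - (-148.68)
dH_rxn = -350.89 kJ:

-350.89 kJ


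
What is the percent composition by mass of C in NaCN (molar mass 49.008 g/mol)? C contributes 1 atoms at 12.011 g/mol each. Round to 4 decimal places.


pct = 100 * (n_elem * M_elem) / M_total
mass_contribution = 1 * 12.011 = 12.011 g/mol
pct = 100 * 12.011 / 49.008
pct = 24.50824355 %, rounded to 4 dp:

24.5082 %


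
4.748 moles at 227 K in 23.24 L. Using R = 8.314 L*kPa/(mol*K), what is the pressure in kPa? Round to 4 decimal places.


PV = nRT, solve for P = nRT / V.
nRT = 4.748 * 8.314 * 227 = 8960.7959
P = 8960.7959 / 23.24
P = 385.57641566 kPa, rounded to 4 dp:

385.5764 kPa


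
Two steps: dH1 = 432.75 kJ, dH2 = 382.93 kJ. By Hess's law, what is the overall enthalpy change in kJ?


Hess's law: enthalpy is a state function, so add the step enthalpies.
dH_total = dH1 + dH2 = 432.75 + (382.93)
dH_total = 815.68 kJ:

815.68 kJ


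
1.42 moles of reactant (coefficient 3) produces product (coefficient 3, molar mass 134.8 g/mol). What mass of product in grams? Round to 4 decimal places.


Use the coefficient ratio to convert reactant moles to product moles, then multiply by the product's molar mass.
moles_P = moles_R * (coeff_P / coeff_R) = 1.42 * (3/3) = 1.42
mass_P = moles_P * M_P = 1.42 * 134.8
mass_P = 191.416 g, rounded to 4 dp:

191.4160 g


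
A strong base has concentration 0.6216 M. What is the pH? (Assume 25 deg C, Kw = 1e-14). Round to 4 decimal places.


A strong base dissociates completely, so [OH-] equals the given concentration.
pOH = -log10([OH-]) = -log10(0.6216) = 0.206489
pH = 14 - pOH = 14 - 0.206489
pH = 13.793511, rounded to 4 dp:

13.7935


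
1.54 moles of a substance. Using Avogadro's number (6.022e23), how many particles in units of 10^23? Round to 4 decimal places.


N = n * NA, then divide by 1e23 for the requested units.
N / 1e23 = n * 6.022
N / 1e23 = 1.54 * 6.022
N / 1e23 = 9.27388, rounded to 4 dp:

9.2739


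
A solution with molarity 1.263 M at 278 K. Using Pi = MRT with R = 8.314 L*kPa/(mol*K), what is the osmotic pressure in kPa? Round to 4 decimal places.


Osmotic pressure (van't Hoff): Pi = M*R*T.
RT = 8.314 * 278 = 2311.292
Pi = 1.263 * 2311.292
Pi = 2919.161796 kPa, rounded to 4 dp:

2919.1618 kPa


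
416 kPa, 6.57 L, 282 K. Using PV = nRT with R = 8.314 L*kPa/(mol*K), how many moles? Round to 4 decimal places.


PV = nRT, solve for n = PV / (RT).
PV = 416 * 6.57 = 2733.12
RT = 8.314 * 282 = 2344.548
n = 2733.12 / 2344.548
n = 1.16573429 mol, rounded to 4 dp:

1.1657 mol


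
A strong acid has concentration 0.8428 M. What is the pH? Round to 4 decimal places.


A strong acid dissociates completely, so [H+] equals the given concentration.
pH = -log10([H+]) = -log10(0.8428)
pH = 0.07427547, rounded to 4 dp:

0.0743


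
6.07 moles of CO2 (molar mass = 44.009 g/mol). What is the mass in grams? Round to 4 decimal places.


mass = n * M
mass = 6.07 * 44.009
mass = 267.13463 g, rounded to 4 dp:

267.1346 g


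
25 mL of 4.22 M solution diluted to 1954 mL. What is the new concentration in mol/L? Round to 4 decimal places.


Dilution: M1*V1 = M2*V2, solve for M2.
M2 = M1*V1 / V2
M2 = 4.22 * 25 / 1954
M2 = 105.5 / 1954
M2 = 0.05399181 mol/L, rounded to 4 dp:

0.0540 mol/L


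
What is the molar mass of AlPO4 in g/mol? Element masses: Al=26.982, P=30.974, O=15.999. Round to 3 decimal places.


M = sum(count * atomic_mass) over atoms.
M = 1*26.982 + 1*30.974 + 4*15.999
M = 26.982 + 30.974 + 63.996
M = 121.952 g/mol, rounded to 3 dp:

121.952 g/mol


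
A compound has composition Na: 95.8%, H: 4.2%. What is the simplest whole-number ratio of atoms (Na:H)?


Assume 100 g of compound, divide each mass% by atomic mass to get moles, then normalize by the smallest to get a raw atom ratio.
Moles per 100 g: Na: 95.8/22.99 = 4.167, H: 4.2/1.008 = 4.1667
Raw ratio (divide by min = 4.1667): Na: 1.0, H: 1.0
Multiply by 1 to clear fractions: Na: 1.0 ~= 1, H: 1.0 ~= 1
Reduce by GCD to get the simplest whole-number ratio:

1:1


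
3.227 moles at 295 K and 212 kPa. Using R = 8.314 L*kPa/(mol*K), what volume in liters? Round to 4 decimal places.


PV = nRT, solve for V = nRT / P.
nRT = 3.227 * 8.314 * 295 = 7914.637
V = 7914.637 / 212
V = 37.3331934 L, rounded to 4 dp:

37.3332 L


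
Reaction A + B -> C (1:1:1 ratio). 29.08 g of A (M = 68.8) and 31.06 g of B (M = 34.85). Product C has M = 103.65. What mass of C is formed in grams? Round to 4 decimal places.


Find moles of each reactant; the smaller value is the limiting reagent in a 1:1:1 reaction, so moles_C equals moles of the limiter.
n_A = mass_A / M_A = 29.08 / 68.8 = 0.422674 mol
n_B = mass_B / M_B = 31.06 / 34.85 = 0.891248 mol
Limiting reagent: A (smaller), n_limiting = 0.422674 mol
mass_C = n_limiting * M_C = 0.422674 * 103.65
mass_C = 43.8101601 g, rounded to 4 dp:

43.8102 g


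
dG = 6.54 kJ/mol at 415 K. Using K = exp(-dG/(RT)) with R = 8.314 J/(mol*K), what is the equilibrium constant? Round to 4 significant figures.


dG is in kJ/mol; multiply by 1000 to match R in J/(mol*K).
RT = 8.314 * 415 = 3450.31 J/mol
exponent = -dG*1000 / (RT) = -(6.54*1000) / 3450.31 = -1.89548186
K = exp(-1.89548186)
K = 0.15024592, rounded to 4 significant figures:

0.1502


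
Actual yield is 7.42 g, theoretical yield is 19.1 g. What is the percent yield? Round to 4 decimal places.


% yield = 100 * actual / theoretical
% yield = 100 * 7.42 / 19.1
% yield = 38.84816754 %, rounded to 4 dp:

38.8482 %


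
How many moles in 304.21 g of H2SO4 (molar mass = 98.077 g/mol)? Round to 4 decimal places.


n = mass / M
n = 304.21 / 98.077
n = 3.10174659 mol, rounded to 4 dp:

3.1017 mol


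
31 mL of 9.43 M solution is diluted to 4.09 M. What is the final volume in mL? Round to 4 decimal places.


Dilution: M1*V1 = M2*V2, solve for V2.
V2 = M1*V1 / M2
V2 = 9.43 * 31 / 4.09
V2 = 292.33 / 4.09
V2 = 71.47432763 mL, rounded to 4 dp:

71.4743 mL


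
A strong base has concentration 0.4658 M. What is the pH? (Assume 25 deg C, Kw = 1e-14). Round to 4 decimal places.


A strong base dissociates completely, so [OH-] equals the given concentration.
pOH = -log10([OH-]) = -log10(0.4658) = 0.331801
pH = 14 - pOH = 14 - 0.331801
pH = 13.668199, rounded to 4 dp:

13.6682


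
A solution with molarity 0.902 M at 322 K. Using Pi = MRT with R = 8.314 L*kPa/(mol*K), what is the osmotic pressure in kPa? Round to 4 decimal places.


Osmotic pressure (van't Hoff): Pi = M*R*T.
RT = 8.314 * 322 = 2677.108
Pi = 0.902 * 2677.108
Pi = 2414.751416 kPa, rounded to 4 dp:

2414.7514 kPa


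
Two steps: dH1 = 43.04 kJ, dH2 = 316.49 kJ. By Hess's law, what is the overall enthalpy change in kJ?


Hess's law: enthalpy is a state function, so add the step enthalpies.
dH_total = dH1 + dH2 = 43.04 + (316.49)
dH_total = 359.53 kJ:

359.53 kJ


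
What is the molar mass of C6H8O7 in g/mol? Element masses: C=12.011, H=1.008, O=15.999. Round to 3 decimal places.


M = sum(count * atomic_mass) over atoms.
M = 6*12.011 + 8*1.008 + 7*15.999
M = 72.066 + 8.064 + 111.993
M = 192.123 g/mol, rounded to 3 dp:

192.123 g/mol


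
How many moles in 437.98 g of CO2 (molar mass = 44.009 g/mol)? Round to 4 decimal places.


n = mass / M
n = 437.98 / 44.009
n = 9.95205526 mol, rounded to 4 dp:

9.9521 mol


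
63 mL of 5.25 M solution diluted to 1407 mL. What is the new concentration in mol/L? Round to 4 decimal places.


Dilution: M1*V1 = M2*V2, solve for M2.
M2 = M1*V1 / V2
M2 = 5.25 * 63 / 1407
M2 = 330.75 / 1407
M2 = 0.23507463 mol/L, rounded to 4 dp:

0.2351 mol/L


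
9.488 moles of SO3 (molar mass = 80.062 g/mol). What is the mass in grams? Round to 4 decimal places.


mass = n * M
mass = 9.488 * 80.062
mass = 759.628256 g, rounded to 4 dp:

759.6283 g


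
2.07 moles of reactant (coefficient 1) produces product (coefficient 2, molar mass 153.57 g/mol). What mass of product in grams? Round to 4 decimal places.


Use the coefficient ratio to convert reactant moles to product moles, then multiply by the product's molar mass.
moles_P = moles_R * (coeff_P / coeff_R) = 2.07 * (2/1) = 4.14
mass_P = moles_P * M_P = 4.14 * 153.57
mass_P = 635.7798 g, rounded to 4 dp:

635.7798 g


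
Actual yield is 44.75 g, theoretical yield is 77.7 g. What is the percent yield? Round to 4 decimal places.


% yield = 100 * actual / theoretical
% yield = 100 * 44.75 / 77.7
% yield = 57.59330759 %, rounded to 4 dp:

57.5933 %


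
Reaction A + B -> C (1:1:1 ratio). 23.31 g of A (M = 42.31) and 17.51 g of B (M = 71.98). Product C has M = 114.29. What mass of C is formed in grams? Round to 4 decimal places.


Find moles of each reactant; the smaller value is the limiting reagent in a 1:1:1 reaction, so moles_C equals moles of the limiter.
n_A = mass_A / M_A = 23.31 / 42.31 = 0.550934 mol
n_B = mass_B / M_B = 17.51 / 71.98 = 0.243262 mol
Limiting reagent: B (smaller), n_limiting = 0.243262 mol
mass_C = n_limiting * M_C = 0.243262 * 114.29
mass_C = 27.80241398 g, rounded to 4 dp:

27.8024 g


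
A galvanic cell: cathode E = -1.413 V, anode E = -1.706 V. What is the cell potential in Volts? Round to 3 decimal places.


Standard cell potential: E_cell = E_cathode - E_anode.
E_cell = -1.413 - (-1.706)
E_cell = 0.293 V, rounded to 3 dp:

0.293 V


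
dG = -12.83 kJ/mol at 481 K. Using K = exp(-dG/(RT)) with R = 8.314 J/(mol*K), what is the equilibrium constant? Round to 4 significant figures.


dG is in kJ/mol; multiply by 1000 to match R in J/(mol*K).
RT = 8.314 * 481 = 3999.034 J/mol
exponent = -dG*1000 / (RT) = -(-12.83*1000) / 3999.034 = 3.2082748
K = exp(3.2082748)
K = 24.736374, rounded to 4 significant figures:

24.74


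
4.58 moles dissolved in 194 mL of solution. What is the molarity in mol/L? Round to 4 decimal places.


Convert volume to liters: V_L = V_mL / 1000.
V_L = 194 / 1000 = 0.194 L
M = n / V_L = 4.58 / 0.194
M = 23.60824742 mol/L, rounded to 4 dp:

23.6082 mol/L


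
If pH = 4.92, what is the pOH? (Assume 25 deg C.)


At 25 deg C, pH + pOH = 14.
pOH = 14 - pH = 14 - 4.92
pOH = 9.08:

9.08


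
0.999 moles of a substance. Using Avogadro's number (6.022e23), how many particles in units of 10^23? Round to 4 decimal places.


N = n * NA, then divide by 1e23 for the requested units.
N / 1e23 = n * 6.022
N / 1e23 = 0.999 * 6.022
N / 1e23 = 6.015978, rounded to 4 dp:

6.0160


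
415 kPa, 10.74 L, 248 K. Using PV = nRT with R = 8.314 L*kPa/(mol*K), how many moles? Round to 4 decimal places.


PV = nRT, solve for n = PV / (RT).
PV = 415 * 10.74 = 4457.1
RT = 8.314 * 248 = 2061.872
n = 4457.1 / 2061.872
n = 2.16167638 mol, rounded to 4 dp:

2.1617 mol


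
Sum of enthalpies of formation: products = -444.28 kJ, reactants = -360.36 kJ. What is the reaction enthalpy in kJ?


dH_rxn = sum(dH_f products) - sum(dH_f reactants)
dH_rxn = -444.28 - (-360.36)
dH_rxn = -83.92 kJ:

-83.92 kJ


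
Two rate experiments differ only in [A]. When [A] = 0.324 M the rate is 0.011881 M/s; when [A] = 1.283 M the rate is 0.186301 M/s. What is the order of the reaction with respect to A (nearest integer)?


Rate is proportional to [A]^n, so rate2/rate1 = ([A]2/[A]1)^n. Take logs to solve for n.
rate2/rate1 = 0.186301 / 0.011881 = 15.6806
[A]2/[A]1 = 1.283 / 0.324 = 3.9599
n = ln(15.6806) / ln(3.9599) = 2.0
Nearest integer order:

2


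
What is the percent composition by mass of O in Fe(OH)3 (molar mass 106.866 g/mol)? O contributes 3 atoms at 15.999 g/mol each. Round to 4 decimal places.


pct = 100 * (n_elem * M_elem) / M_total
mass_contribution = 3 * 15.999 = 47.997 g/mol
pct = 100 * 47.997 / 106.866
pct = 44.91325585 %, rounded to 4 dp:

44.9133 %


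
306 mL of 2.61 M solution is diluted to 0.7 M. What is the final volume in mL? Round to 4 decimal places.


Dilution: M1*V1 = M2*V2, solve for V2.
V2 = M1*V1 / M2
V2 = 2.61 * 306 / 0.7
V2 = 798.66 / 0.7
V2 = 1140.94285714 mL, rounded to 4 dp:

1140.9429 mL


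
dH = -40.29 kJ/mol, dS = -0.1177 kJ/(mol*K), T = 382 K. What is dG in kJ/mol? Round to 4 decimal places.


Gibbs: dG = dH - T*dS (consistent units, dS already in kJ/(mol*K)).
T*dS = 382 * -0.1177 = -44.9614
dG = -40.29 - (-44.9614)
dG = 4.6714 kJ/mol, rounded to 4 dp:

4.6714 kJ/mol


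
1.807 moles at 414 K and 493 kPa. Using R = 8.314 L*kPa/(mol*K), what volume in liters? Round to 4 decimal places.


PV = nRT, solve for V = nRT / P.
nRT = 1.807 * 8.314 * 414 = 6219.6868
V = 6219.6868 / 493
V = 12.61599757 L, rounded to 4 dp:

12.6160 L


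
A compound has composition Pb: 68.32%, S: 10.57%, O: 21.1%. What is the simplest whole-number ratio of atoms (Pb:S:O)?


Assume 100 g of compound, divide each mass% by atomic mass to get moles, then normalize by the smallest to get a raw atom ratio.
Moles per 100 g: Pb: 68.32/207.2 = 0.3297, S: 10.57/32.065 = 0.3296, O: 21.1/15.999 = 1.3188
Raw ratio (divide by min = 0.3296): Pb: 1.0, S: 1.0, O: 4.001
Multiply by 1 to clear fractions: Pb: 1.0 ~= 1, S: 1.0 ~= 1, O: 4.001 ~= 4
Reduce by GCD to get the simplest whole-number ratio:

1:1:4


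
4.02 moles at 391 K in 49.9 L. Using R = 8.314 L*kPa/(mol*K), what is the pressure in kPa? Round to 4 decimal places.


PV = nRT, solve for P = nRT / V.
nRT = 4.02 * 8.314 * 391 = 13068.1115
P = 13068.1115 / 49.9
P = 261.886002 kPa, rounded to 4 dp:

261.8860 kPa


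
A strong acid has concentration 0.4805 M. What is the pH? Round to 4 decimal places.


A strong acid dissociates completely, so [H+] equals the given concentration.
pH = -log10([H+]) = -log10(0.4805)
pH = 0.31830661, rounded to 4 dp:

0.3183


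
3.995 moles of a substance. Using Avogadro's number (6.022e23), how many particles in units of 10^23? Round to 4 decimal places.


N = n * NA, then divide by 1e23 for the requested units.
N / 1e23 = n * 6.022
N / 1e23 = 3.995 * 6.022
N / 1e23 = 24.05789, rounded to 4 dp:

24.0579


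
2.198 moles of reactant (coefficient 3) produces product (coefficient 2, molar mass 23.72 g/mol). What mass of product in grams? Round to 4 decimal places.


Use the coefficient ratio to convert reactant moles to product moles, then multiply by the product's molar mass.
moles_P = moles_R * (coeff_P / coeff_R) = 2.198 * (2/3) = 1.465333
mass_P = moles_P * M_P = 1.465333 * 23.72
mass_P = 34.75769876 g, rounded to 4 dp:

34.7577 g


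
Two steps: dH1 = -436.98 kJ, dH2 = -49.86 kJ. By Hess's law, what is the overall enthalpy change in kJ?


Hess's law: enthalpy is a state function, so add the step enthalpies.
dH_total = dH1 + dH2 = -436.98 + (-49.86)
dH_total = -486.84 kJ:

-486.84 kJ


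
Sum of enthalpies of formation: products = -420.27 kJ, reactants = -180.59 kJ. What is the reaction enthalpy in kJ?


dH_rxn = sum(dH_f products) - sum(dH_f reactants)
dH_rxn = -420.27 - (-180.59)
dH_rxn = -239.68 kJ:

-239.68 kJ


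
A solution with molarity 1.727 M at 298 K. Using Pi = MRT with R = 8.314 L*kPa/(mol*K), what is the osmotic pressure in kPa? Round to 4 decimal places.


Osmotic pressure (van't Hoff): Pi = M*R*T.
RT = 8.314 * 298 = 2477.572
Pi = 1.727 * 2477.572
Pi = 4278.766844 kPa, rounded to 4 dp:

4278.7668 kPa


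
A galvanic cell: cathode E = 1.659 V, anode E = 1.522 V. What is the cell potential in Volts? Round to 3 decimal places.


Standard cell potential: E_cell = E_cathode - E_anode.
E_cell = 1.659 - (1.522)
E_cell = 0.137 V, rounded to 3 dp:

0.137 V


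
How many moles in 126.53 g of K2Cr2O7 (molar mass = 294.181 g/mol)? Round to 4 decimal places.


n = mass / M
n = 126.53 / 294.181
n = 0.43010935 mol, rounded to 4 dp:

0.4301 mol


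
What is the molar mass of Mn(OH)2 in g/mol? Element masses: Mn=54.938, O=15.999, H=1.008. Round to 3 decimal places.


M = sum(count * atomic_mass) over atoms.
M = 1*54.938 + 2*15.999 + 2*1.008
M = 54.938 + 31.998 + 2.016
M = 88.952 g/mol, rounded to 3 dp:

88.952 g/mol


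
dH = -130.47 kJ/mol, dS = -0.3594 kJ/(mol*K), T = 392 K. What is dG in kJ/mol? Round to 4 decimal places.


Gibbs: dG = dH - T*dS (consistent units, dS already in kJ/(mol*K)).
T*dS = 392 * -0.3594 = -140.8848
dG = -130.47 - (-140.8848)
dG = 10.4148 kJ/mol, rounded to 4 dp:

10.4148 kJ/mol


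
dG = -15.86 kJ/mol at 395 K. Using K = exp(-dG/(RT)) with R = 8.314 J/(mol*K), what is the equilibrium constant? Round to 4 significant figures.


dG is in kJ/mol; multiply by 1000 to match R in J/(mol*K).
RT = 8.314 * 395 = 3284.03 J/mol
exponent = -dG*1000 / (RT) = -(-15.86*1000) / 3284.03 = 4.82943213
K = exp(4.82943213)
K = 125.13988, rounded to 4 significant figures:

125.1


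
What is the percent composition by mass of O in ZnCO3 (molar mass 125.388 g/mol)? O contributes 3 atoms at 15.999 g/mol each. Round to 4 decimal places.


pct = 100 * (n_elem * M_elem) / M_total
mass_contribution = 3 * 15.999 = 47.997 g/mol
pct = 100 * 47.997 / 125.388
pct = 38.27878266 %, rounded to 4 dp:

38.2788 %


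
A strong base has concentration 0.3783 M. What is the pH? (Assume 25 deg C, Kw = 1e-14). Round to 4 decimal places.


A strong base dissociates completely, so [OH-] equals the given concentration.
pOH = -log10([OH-]) = -log10(0.3783) = 0.422164
pH = 14 - pOH = 14 - 0.422164
pH = 13.577836, rounded to 4 dp:

13.5778


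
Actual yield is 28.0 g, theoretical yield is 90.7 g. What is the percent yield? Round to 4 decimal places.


% yield = 100 * actual / theoretical
% yield = 100 * 28.0 / 90.7
% yield = 30.87100331 %, rounded to 4 dp:

30.8710 %


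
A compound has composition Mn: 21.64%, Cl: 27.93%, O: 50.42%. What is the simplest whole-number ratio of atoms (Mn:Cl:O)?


Assume 100 g of compound, divide each mass% by atomic mass to get moles, then normalize by the smallest to get a raw atom ratio.
Moles per 100 g: Mn: 21.64/54.938 = 0.3939, Cl: 27.93/35.453 = 0.7878, O: 50.42/15.999 = 3.1514
Raw ratio (divide by min = 0.3939): Mn: 1.0, Cl: 2.0, O: 8.001
Multiply by 1 to clear fractions: Mn: 1.0 ~= 1, Cl: 2.0 ~= 2, O: 8.001 ~= 8
Reduce by GCD to get the simplest whole-number ratio:

1:2:8


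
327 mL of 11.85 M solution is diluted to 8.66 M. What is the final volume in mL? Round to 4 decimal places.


Dilution: M1*V1 = M2*V2, solve for V2.
V2 = M1*V1 / M2
V2 = 11.85 * 327 / 8.66
V2 = 3874.95 / 8.66
V2 = 447.45381062 mL, rounded to 4 dp:

447.4538 mL


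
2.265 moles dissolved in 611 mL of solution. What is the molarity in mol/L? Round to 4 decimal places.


Convert volume to liters: V_L = V_mL / 1000.
V_L = 611 / 1000 = 0.611 L
M = n / V_L = 2.265 / 0.611
M = 3.70703764 mol/L, rounded to 4 dp:

3.7070 mol/L


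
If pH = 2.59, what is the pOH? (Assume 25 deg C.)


At 25 deg C, pH + pOH = 14.
pOH = 14 - pH = 14 - 2.59
pOH = 11.41:

11.41


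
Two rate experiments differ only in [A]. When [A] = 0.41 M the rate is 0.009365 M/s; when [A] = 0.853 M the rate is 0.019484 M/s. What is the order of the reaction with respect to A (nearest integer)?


Rate is proportional to [A]^n, so rate2/rate1 = ([A]2/[A]1)^n. Take logs to solve for n.
rate2/rate1 = 0.019484 / 0.009365 = 2.0805
[A]2/[A]1 = 0.853 / 0.41 = 2.0805
n = ln(2.0805) / ln(2.0805) = 1.0
Nearest integer order:

1


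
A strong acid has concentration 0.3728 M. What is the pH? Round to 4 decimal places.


A strong acid dissociates completely, so [H+] equals the given concentration.
pH = -log10([H+]) = -log10(0.3728)
pH = 0.4285241, rounded to 4 dp:

0.4285


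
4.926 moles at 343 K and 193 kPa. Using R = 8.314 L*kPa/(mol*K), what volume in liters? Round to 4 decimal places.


PV = nRT, solve for V = nRT / P.
nRT = 4.926 * 8.314 * 343 = 14047.4841
V = 14047.4841 / 193
V = 72.78489171 L, rounded to 4 dp:

72.7849 L


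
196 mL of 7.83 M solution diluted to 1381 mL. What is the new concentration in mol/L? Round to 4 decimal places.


Dilution: M1*V1 = M2*V2, solve for M2.
M2 = M1*V1 / V2
M2 = 7.83 * 196 / 1381
M2 = 1534.68 / 1381
M2 = 1.11128168 mol/L, rounded to 4 dp:

1.1113 mol/L


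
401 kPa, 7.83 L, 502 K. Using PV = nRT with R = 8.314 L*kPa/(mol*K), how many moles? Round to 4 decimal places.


PV = nRT, solve for n = PV / (RT).
PV = 401 * 7.83 = 3139.83
RT = 8.314 * 502 = 4173.628
n = 3139.83 / 4173.628
n = 0.75230231 mol, rounded to 4 dp:

0.7523 mol


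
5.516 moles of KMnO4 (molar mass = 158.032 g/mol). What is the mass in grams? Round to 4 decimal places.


mass = n * M
mass = 5.516 * 158.032
mass = 871.704512 g, rounded to 4 dp:

871.7045 g


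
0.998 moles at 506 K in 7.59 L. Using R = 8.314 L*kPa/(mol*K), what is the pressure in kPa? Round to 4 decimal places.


PV = nRT, solve for P = nRT / V.
nRT = 0.998 * 8.314 * 506 = 4198.4702
P = 4198.4702 / 7.59
P = 553.15812912 kPa, rounded to 4 dp:

553.1581 kPa


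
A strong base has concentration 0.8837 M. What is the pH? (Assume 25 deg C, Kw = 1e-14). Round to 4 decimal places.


A strong base dissociates completely, so [OH-] equals the given concentration.
pOH = -log10([OH-]) = -log10(0.8837) = 0.053695
pH = 14 - pOH = 14 - 0.053695
pH = 13.946305, rounded to 4 dp:

13.9463


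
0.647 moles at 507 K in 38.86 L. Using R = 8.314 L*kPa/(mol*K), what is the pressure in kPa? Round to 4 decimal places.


PV = nRT, solve for P = nRT / V.
nRT = 0.647 * 8.314 * 507 = 2727.2331
P = 2727.2331 / 38.86
P = 70.18098559 kPa, rounded to 4 dp:

70.1810 kPa


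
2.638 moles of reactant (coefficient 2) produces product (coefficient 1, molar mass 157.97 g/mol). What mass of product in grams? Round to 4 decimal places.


Use the coefficient ratio to convert reactant moles to product moles, then multiply by the product's molar mass.
moles_P = moles_R * (coeff_P / coeff_R) = 2.638 * (1/2) = 1.319
mass_P = moles_P * M_P = 1.319 * 157.97
mass_P = 208.36243 g, rounded to 4 dp:

208.3624 g


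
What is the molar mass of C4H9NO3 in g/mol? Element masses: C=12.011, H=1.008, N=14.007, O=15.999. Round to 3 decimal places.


M = sum(count * atomic_mass) over atoms.
M = 4*12.011 + 9*1.008 + 1*14.007 + 3*15.999
M = 48.044 + 9.072 + 14.007 + 47.997
M = 119.12 g/mol, rounded to 3 dp:

119.120 g/mol


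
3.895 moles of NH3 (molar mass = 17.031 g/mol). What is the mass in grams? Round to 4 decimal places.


mass = n * M
mass = 3.895 * 17.031
mass = 66.335745 g, rounded to 4 dp:

66.3357 g


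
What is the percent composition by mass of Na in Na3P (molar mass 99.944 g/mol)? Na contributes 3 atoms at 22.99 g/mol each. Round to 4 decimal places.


pct = 100 * (n_elem * M_elem) / M_total
mass_contribution = 3 * 22.99 = 68.97 g/mol
pct = 100 * 68.97 / 99.944
pct = 69.00864484 %, rounded to 4 dp:

69.0086 %


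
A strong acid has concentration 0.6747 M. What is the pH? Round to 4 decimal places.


A strong acid dissociates completely, so [H+] equals the given concentration.
pH = -log10([H+]) = -log10(0.6747)
pH = 0.17088929, rounded to 4 dp:

0.1709


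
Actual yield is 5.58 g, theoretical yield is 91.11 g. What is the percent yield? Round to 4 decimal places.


% yield = 100 * actual / theoretical
% yield = 100 * 5.58 / 91.11
% yield = 6.12446493 %, rounded to 4 dp:

6.1245 %


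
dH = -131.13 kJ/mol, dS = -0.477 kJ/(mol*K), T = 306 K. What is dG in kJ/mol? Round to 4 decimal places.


Gibbs: dG = dH - T*dS (consistent units, dS already in kJ/(mol*K)).
T*dS = 306 * -0.477 = -145.962
dG = -131.13 - (-145.962)
dG = 14.832 kJ/mol, rounded to 4 dp:

14.8320 kJ/mol


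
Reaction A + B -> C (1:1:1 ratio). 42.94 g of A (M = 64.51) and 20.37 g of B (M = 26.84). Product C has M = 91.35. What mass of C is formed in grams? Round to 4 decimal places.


Find moles of each reactant; the smaller value is the limiting reagent in a 1:1:1 reaction, so moles_C equals moles of the limiter.
n_A = mass_A / M_A = 42.94 / 64.51 = 0.665633 mol
n_B = mass_B / M_B = 20.37 / 26.84 = 0.758942 mol
Limiting reagent: A (smaller), n_limiting = 0.665633 mol
mass_C = n_limiting * M_C = 0.665633 * 91.35
mass_C = 60.80557455 g, rounded to 4 dp:

60.8056 g


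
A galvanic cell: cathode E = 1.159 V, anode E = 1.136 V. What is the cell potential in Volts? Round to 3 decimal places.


Standard cell potential: E_cell = E_cathode - E_anode.
E_cell = 1.159 - (1.136)
E_cell = 0.023 V, rounded to 3 dp:

0.023 V


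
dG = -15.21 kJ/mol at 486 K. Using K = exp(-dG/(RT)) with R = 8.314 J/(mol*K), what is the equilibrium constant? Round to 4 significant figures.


dG is in kJ/mol; multiply by 1000 to match R in J/(mol*K).
RT = 8.314 * 486 = 4040.604 J/mol
exponent = -dG*1000 / (RT) = -(-15.21*1000) / 4040.604 = 3.76428871
K = exp(3.76428871)
K = 43.133015, rounded to 4 significant figures:

43.13


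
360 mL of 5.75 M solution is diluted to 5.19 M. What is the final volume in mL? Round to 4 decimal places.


Dilution: M1*V1 = M2*V2, solve for V2.
V2 = M1*V1 / M2
V2 = 5.75 * 360 / 5.19
V2 = 2070.0 / 5.19
V2 = 398.84393064 mL, rounded to 4 dp:

398.8439 mL


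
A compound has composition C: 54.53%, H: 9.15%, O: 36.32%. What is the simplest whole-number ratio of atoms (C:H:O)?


Assume 100 g of compound, divide each mass% by atomic mass to get moles, then normalize by the smallest to get a raw atom ratio.
Moles per 100 g: C: 54.53/12.011 = 4.54, H: 9.15/1.008 = 9.0774, O: 36.32/15.999 = 2.2701
Raw ratio (divide by min = 2.2701): C: 2.0, H: 3.999, O: 1.0
Multiply by 1 to clear fractions: C: 2.0 ~= 2, H: 3.999 ~= 4, O: 1.0 ~= 1
Reduce by GCD to get the simplest whole-number ratio:

2:4:1


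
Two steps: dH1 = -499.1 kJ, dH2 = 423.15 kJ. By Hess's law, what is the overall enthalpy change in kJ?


Hess's law: enthalpy is a state function, so add the step enthalpies.
dH_total = dH1 + dH2 = -499.1 + (423.15)
dH_total = -75.95 kJ:

-75.95 kJ


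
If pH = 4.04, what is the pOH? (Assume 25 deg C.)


At 25 deg C, pH + pOH = 14.
pOH = 14 - pH = 14 - 4.04
pOH = 9.96:

9.96


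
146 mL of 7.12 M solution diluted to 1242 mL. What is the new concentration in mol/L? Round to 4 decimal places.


Dilution: M1*V1 = M2*V2, solve for M2.
M2 = M1*V1 / V2
M2 = 7.12 * 146 / 1242
M2 = 1039.52 / 1242
M2 = 0.83697262 mol/L, rounded to 4 dp:

0.8370 mol/L


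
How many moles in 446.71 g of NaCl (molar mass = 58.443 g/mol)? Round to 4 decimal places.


n = mass / M
n = 446.71 / 58.443
n = 7.6435159 mol, rounded to 4 dp:

7.6435 mol


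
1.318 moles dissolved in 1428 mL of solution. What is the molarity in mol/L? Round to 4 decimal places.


Convert volume to liters: V_L = V_mL / 1000.
V_L = 1428 / 1000 = 1.428 L
M = n / V_L = 1.318 / 1.428
M = 0.92296919 mol/L, rounded to 4 dp:

0.9230 mol/L


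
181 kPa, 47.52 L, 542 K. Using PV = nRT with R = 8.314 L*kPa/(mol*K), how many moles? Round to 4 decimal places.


PV = nRT, solve for n = PV / (RT).
PV = 181 * 47.52 = 8601.12
RT = 8.314 * 542 = 4506.188
n = 8601.12 / 4506.188
n = 1.90873528 mol, rounded to 4 dp:

1.9087 mol


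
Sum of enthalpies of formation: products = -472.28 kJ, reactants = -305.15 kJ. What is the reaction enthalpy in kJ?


dH_rxn = sum(dH_f products) - sum(dH_f reactants)
dH_rxn = -472.28 - (-305.15)
dH_rxn = -167.13 kJ:

-167.13 kJ


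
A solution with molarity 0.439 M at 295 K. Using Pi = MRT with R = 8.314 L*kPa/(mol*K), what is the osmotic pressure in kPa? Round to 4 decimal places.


Osmotic pressure (van't Hoff): Pi = M*R*T.
RT = 8.314 * 295 = 2452.63
Pi = 0.439 * 2452.63
Pi = 1076.70457 kPa, rounded to 4 dp:

1076.7046 kPa


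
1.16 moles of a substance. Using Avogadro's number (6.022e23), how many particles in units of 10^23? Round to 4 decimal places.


N = n * NA, then divide by 1e23 for the requested units.
N / 1e23 = n * 6.022
N / 1e23 = 1.16 * 6.022
N / 1e23 = 6.98552, rounded to 4 dp:

6.9855


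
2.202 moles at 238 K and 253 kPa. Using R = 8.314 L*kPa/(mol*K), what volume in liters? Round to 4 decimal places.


PV = nRT, solve for V = nRT / P.
nRT = 2.202 * 8.314 * 238 = 4357.1679
V = 4357.1679 / 253
V = 17.22200751 L, rounded to 4 dp:

17.2220 L


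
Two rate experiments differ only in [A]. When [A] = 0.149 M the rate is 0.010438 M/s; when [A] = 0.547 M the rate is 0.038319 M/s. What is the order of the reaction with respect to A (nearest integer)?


Rate is proportional to [A]^n, so rate2/rate1 = ([A]2/[A]1)^n. Take logs to solve for n.
rate2/rate1 = 0.038319 / 0.010438 = 3.6711
[A]2/[A]1 = 0.547 / 0.149 = 3.6711
n = ln(3.6711) / ln(3.6711) = 1.0
Nearest integer order:

1


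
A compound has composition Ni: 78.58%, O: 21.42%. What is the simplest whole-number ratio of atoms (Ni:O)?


Assume 100 g of compound, divide each mass% by atomic mass to get moles, then normalize by the smallest to get a raw atom ratio.
Moles per 100 g: Ni: 78.58/58.693 = 1.3388, O: 21.42/15.999 = 1.3388
Raw ratio (divide by min = 1.3388): Ni: 1.0, O: 1.0
Multiply by 1 to clear fractions: Ni: 1.0 ~= 1, O: 1.0 ~= 1
Reduce by GCD to get the simplest whole-number ratio:

1:1


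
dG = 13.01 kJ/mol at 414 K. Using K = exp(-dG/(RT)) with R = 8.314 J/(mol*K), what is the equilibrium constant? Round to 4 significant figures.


dG is in kJ/mol; multiply by 1000 to match R in J/(mol*K).
RT = 8.314 * 414 = 3441.996 J/mol
exponent = -dG*1000 / (RT) = -(13.01*1000) / 3441.996 = -3.77978359
K = exp(-3.77978359)
K = 0.022827631, rounded to 4 significant figures:

0.02283


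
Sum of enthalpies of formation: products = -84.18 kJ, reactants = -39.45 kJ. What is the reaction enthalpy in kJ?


dH_rxn = sum(dH_f products) - sum(dH_f reactants)
dH_rxn = -84.18 - (-39.45)
dH_rxn = -44.73 kJ:

-44.73 kJ


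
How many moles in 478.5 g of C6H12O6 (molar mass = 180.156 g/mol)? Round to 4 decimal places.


n = mass / M
n = 478.5 / 180.156
n = 2.65603144 mol, rounded to 4 dp:

2.6560 mol
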